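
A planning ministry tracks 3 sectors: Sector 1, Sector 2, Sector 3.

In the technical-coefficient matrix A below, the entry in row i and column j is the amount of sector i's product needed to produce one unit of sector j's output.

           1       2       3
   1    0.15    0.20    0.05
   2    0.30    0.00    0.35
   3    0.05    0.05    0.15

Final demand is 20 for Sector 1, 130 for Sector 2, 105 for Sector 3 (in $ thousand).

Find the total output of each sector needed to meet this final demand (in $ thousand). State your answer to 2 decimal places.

I − A =
  [   0.85    -0.20    -0.05]
  [  -0.30     1.00    -0.35]
  [  -0.05    -0.05     0.85]
Cofactors of I−A, C_ij = (−1)^(i+j)·(minor ij) (rows/columns in the sector order above):
  C_11 = (1.00)(0.85) − (-0.35)(-0.05) = 0.8325
  C_12 = −[(-0.30)(0.85) − (-0.35)(-0.05)] = 0.2725
  C_13 = (-0.30)(-0.05) − (1.00)(-0.05) = 0.0650
  C_21 = −[(-0.20)(0.85) − (-0.05)(-0.05)] = 0.1725
  C_22 = (0.85)(0.85) − (-0.05)(-0.05) = 0.7200
  C_23 = −[(0.85)(-0.05) − (-0.20)(-0.05)] = 0.0525
  C_31 = (-0.20)(-0.35) − (-0.05)(1.00) = 0.1200
  C_32 = −[(0.85)(-0.35) − (-0.05)(-0.30)] = 0.3125
  C_33 = (0.85)(1.00) − (-0.20)(-0.30) = 0.7900
det(I−A) = Σ_j (I−A)_1j·C_1j = (0.85)(0.8325) + (-0.20)(0.2725) + (-0.05)(0.0650) = 0.649875
adj(I−A) = Cᵀ =
  [ 0.8325   0.1725   0.1200]
  [ 0.2725   0.7200   0.3125]
  [ 0.0650   0.0525   0.7900]
(I − A)⁻¹ = adj(I−A) / det(I−A) ≈
  [   1.2810     0.2654     0.1847]
  [   0.4193     1.1079     0.4809]
  [   0.1000     0.0808     1.2156]
x = (I − A)⁻¹ d = adj(I−A)·d / det(I−A), with det(I−A) = 0.649875:
  x_1 = (0.8325·20 + 0.1725·130 + 0.1200·105) / 0.649875 = 51.675 / 0.649875 ≈ 79.52
  x_2 = (0.2725·20 + 0.7200·130 + 0.3125·105) / 0.649875 = 131.8625 / 0.649875 ≈ 202.90
  x_3 = (0.0650·20 + 0.0525·130 + 0.7900·105) / 0.649875 = 91.075 / 0.649875 ≈ 140.14

x_1 = 79.52, x_2 = 202.90, x_3 = 140.14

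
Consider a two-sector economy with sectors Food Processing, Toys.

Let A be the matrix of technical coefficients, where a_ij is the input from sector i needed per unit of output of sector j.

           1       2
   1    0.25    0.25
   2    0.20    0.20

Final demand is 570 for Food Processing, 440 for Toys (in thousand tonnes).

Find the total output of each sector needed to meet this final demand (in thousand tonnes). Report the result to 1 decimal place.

x_1 = 1029.1, x_2 = 807.3

I − A =
  [   0.75    -0.25]
  [  -0.20     0.80]
det(I−A) = (0.75)(0.80) − (-0.25)(-0.20) = 0.5500
adj(I−A) = [[0.80, 0.25], [0.20, 0.75]]
(I − A)⁻¹ = adj(I−A) / det(I−A) ≈
  [   1.4545     0.4545]
  [   0.3636     1.3636]
x = (I − A)⁻¹ d = adj(I−A)·d / det(I−A), with det(I−A) = 0.5500:
  x_1 = (0.80·570 + 0.25·440) / 0.5500 = 566.00 / 0.5500 ≈ 1029.1
  x_2 = (0.20·570 + 0.75·440) / 0.5500 = 444.00 / 0.5500 ≈ 807.3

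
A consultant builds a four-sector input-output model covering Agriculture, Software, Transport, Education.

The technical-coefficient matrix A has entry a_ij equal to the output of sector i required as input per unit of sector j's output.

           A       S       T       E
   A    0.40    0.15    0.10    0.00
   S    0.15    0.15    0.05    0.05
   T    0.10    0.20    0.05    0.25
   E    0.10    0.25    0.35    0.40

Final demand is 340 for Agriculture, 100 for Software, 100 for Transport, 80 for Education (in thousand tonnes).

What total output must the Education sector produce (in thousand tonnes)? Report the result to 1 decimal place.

I − A =
  [   0.60    -0.15    -0.10     0.00]
  [  -0.15     0.85    -0.05    -0.05]
  [  -0.10    -0.20     0.95    -0.25]
  [  -0.10    -0.25    -0.35     0.60]
Compute the cofactors C_ij = (−1)^(i+j)·(3×3 minor ij) of I−A; the adjugate is their transpose:
adj(I−A) = Cᵀ =
  [ 0.385625   0.090625   0.056875   0.031250]
  [ 0.083125   0.281000   0.038000   0.039250]
  [ 0.099375   0.122250   0.284250   0.128625]
  [ 0.156875   0.203500   0.191125   0.444875]
det(I−A) = Σ_j (I−A)_1j·C_1j = (0.60)(0.385625) + (-0.15)(0.083125) + (-0.10)(0.099375) + (0.00)(0.156875) = 0.20896875
(I − A)⁻¹ = adj(I−A) / det(I−A) ≈
  [   1.8454     0.4337     0.2722     0.1495]
  [   0.3978     1.3447     0.1818     0.1878]
  [   0.4755     0.5850     1.3603     0.6155]
  [   0.7507     0.9738     0.9146     2.1289]
x = (I − A)⁻¹ d = adj(I−A)·d / det(I−A), with det(I−A) = 0.20896875:
  x_A = (0.385625·340 + 0.090625·100 + 0.056875·100 + 0.031250·80) / 0.20896875 = 148.3625 / 0.20896875 ≈ 710.0
  x_S = (0.083125·340 + 0.281000·100 + 0.038000·100 + 0.039250·80) / 0.20896875 = 63.3025 / 0.20896875 ≈ 302.9
  x_T = (0.099375·340 + 0.122250·100 + 0.284250·100 + 0.128625·80) / 0.20896875 = 84.7275 / 0.20896875 ≈ 405.5
  x_E = (0.156875·340 + 0.203500·100 + 0.191125·100 + 0.444875·80) / 0.20896875 = 128.39 / 0.20896875 ≈ 614.4

x_E = 614.4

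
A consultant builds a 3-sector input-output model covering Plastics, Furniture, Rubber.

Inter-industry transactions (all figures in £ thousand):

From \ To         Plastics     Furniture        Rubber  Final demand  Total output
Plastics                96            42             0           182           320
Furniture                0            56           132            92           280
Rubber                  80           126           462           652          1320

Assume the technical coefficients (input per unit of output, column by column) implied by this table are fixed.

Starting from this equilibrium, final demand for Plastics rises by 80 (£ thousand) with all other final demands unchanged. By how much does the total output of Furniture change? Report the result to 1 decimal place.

Δx_F = 6.1

Technical coefficients a_ij = z_ij / X_j:
  a_PP = 96/320 = 0.30, a_FP = 0/320 = 0.00, a_RP = 80/320 = 0.25
  a_PF = 42/280 = 0.15, a_FF = 56/280 = 0.20, a_RF = 126/280 = 0.45
  a_PR = 0/1320 = 0.00, a_FR = 132/1320 = 0.10, a_RR = 462/1320 = 0.35
I − A =
  [   0.70    -0.15     0.00]
  [   0.00     0.80    -0.10]
  [  -0.25    -0.45     0.65]
Cofactors of I−A, C_ij = (−1)^(i+j)·(minor ij) (rows/columns in the sector order above):
  C_11 = (0.80)(0.65) − (-0.10)(-0.45) = 0.4750
  C_12 = −[(0.00)(0.65) − (-0.10)(-0.25)] = 0.0250
  C_13 = (0.00)(-0.45) − (0.80)(-0.25) = 0.2000
  C_21 = −[(-0.15)(0.65) − (0.00)(-0.45)] = 0.0975
  C_22 = (0.70)(0.65) − (0.00)(-0.25) = 0.4550
  C_23 = −[(0.70)(-0.45) − (-0.15)(-0.25)] = 0.3525
  C_31 = (-0.15)(-0.10) − (0.00)(0.80) = 0.0150
  C_32 = −[(0.70)(-0.10) − (0.00)(0.00)] = 0.0700
  C_33 = (0.70)(0.80) − (-0.15)(0.00) = 0.5600
det(I−A) = Σ_j (I−A)_1j·C_1j = (0.70)(0.4750) + (-0.15)(0.0250) + (0.00)(0.2000) = 0.32875
adj(I−A) = Cᵀ =
  [ 0.4750   0.0975   0.0150]
  [ 0.0250   0.4550   0.0700]
  [ 0.2000   0.3525   0.5600]
(I − A)⁻¹ = adj(I−A) / det(I−A) ≈
  [   1.4449     0.2966     0.0456]
  [   0.0760     1.3840     0.2129]
  [   0.6084     1.0722     1.7034]
Δx = (I − A)⁻¹ Δd with Δd having +80 in the Plastics component and 0 elsewhere.
So Δx_F = L_FP · (+80), where L_FP = adj(I−A)_FP / det(I−A) = 0.0250 / 0.32875.
Δx_F = 0.0250 × (+80) / 0.32875 = 2.00 / 0.32875 ≈ 6.1.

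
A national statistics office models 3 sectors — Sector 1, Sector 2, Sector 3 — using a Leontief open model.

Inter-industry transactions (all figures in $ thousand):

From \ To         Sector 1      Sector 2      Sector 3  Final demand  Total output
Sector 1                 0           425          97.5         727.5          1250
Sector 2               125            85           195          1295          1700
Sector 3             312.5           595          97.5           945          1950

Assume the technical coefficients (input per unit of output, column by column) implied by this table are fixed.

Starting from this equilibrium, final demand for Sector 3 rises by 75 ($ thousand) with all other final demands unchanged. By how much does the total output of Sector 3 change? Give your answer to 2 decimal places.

Δx_3 = 84.21

Technical coefficients a_ij = z_ij / X_j:
  a_11 = 0/1250 = 0.00, a_21 = 125/1250 = 0.10, a_31 = 312.5/1250 = 0.25
  a_12 = 425/1700 = 0.25, a_22 = 85/1700 = 0.05, a_32 = 595/1700 = 0.35
  a_13 = 97.5/1950 = 0.05, a_23 = 195/1950 = 0.10, a_33 = 97.5/1950 = 0.05
I − A =
  [   1.00    -0.25    -0.05]
  [  -0.10     0.95    -0.10]
  [  -0.25    -0.35     0.95]
Cofactors of I−A, C_ij = (−1)^(i+j)·(minor ij) (rows/columns in the sector order above):
  C_11 = (0.95)(0.95) − (-0.10)(-0.35) = 0.8675
  C_12 = −[(-0.10)(0.95) − (-0.10)(-0.25)] = 0.1200
  C_13 = (-0.10)(-0.35) − (0.95)(-0.25) = 0.2725
  C_21 = −[(-0.25)(0.95) − (-0.05)(-0.35)] = 0.2550
  C_22 = (1.00)(0.95) − (-0.05)(-0.25) = 0.9375
  C_23 = −[(1.00)(-0.35) − (-0.25)(-0.25)] = 0.4125
  C_31 = (-0.25)(-0.10) − (-0.05)(0.95) = 0.0725
  C_32 = −[(1.00)(-0.10) − (-0.05)(-0.10)] = 0.1050
  C_33 = (1.00)(0.95) − (-0.25)(-0.10) = 0.9250
det(I−A) = Σ_j (I−A)_1j·C_1j = (1.00)(0.8675) + (-0.25)(0.1200) + (-0.05)(0.2725) = 0.823875
adj(I−A) = Cᵀ =
  [ 0.8675   0.2550   0.0725]
  [ 0.1200   0.9375   0.1050]
  [ 0.2725   0.4125   0.9250]
(I − A)⁻¹ = adj(I−A) / det(I−A) ≈
  [   1.0530     0.3095     0.0880]
  [   0.1457     1.1379     0.1274]
  [   0.3308     0.5007     1.1227]
Δx = (I − A)⁻¹ Δd with Δd having +75 in the Sector 3 component and 0 elsewhere.
So Δx_3 = L_33 · (+75), where L_33 = adj(I−A)_33 / det(I−A) = 0.9250 / 0.823875.
Δx_3 = 0.9250 × (+75) / 0.823875 = 69.375 / 0.823875 ≈ 84.21.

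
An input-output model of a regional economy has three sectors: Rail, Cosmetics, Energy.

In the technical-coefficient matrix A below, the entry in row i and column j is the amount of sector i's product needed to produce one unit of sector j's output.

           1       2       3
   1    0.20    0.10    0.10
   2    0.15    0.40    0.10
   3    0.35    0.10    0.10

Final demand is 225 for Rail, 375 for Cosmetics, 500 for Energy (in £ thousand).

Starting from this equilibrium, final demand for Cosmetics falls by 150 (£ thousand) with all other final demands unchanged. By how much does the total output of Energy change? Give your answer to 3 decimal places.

I − A =
  [   0.80    -0.10    -0.10]
  [  -0.15     0.60    -0.10]
  [  -0.35    -0.10     0.90]
Cofactors of I−A, C_ij = (−1)^(i+j)·(minor ij) (rows/columns in the sector order above):
  C_11 = (0.60)(0.90) − (-0.10)(-0.10) = 0.5300
  C_12 = −[(-0.15)(0.90) − (-0.10)(-0.35)] = 0.1700
  C_13 = (-0.15)(-0.10) − (0.60)(-0.35) = 0.2250
  C_21 = −[(-0.10)(0.90) − (-0.10)(-0.10)] = 0.1000
  C_22 = (0.80)(0.90) − (-0.10)(-0.35) = 0.6850
  C_23 = −[(0.80)(-0.10) − (-0.10)(-0.35)] = 0.1150
  C_31 = (-0.10)(-0.10) − (-0.10)(0.60) = 0.0700
  C_32 = −[(0.80)(-0.10) − (-0.10)(-0.15)] = 0.0950
  C_33 = (0.80)(0.60) − (-0.10)(-0.15) = 0.4650
det(I−A) = Σ_j (I−A)_1j·C_1j = (0.80)(0.5300) + (-0.10)(0.1700) + (-0.10)(0.2250) = 0.3845
adj(I−A) = Cᵀ =
  [ 0.5300   0.1000   0.0700]
  [ 0.1700   0.6850   0.0950]
  [ 0.2250   0.1150   0.4650]
(I − A)⁻¹ = adj(I−A) / det(I−A) ≈
  [   1.3784     0.2601     0.1821]
  [   0.4421     1.7815     0.2471]
  [   0.5852     0.2991     1.2094]
Δx = (I − A)⁻¹ Δd with Δd having -150 in the Cosmetics component and 0 elsewhere.
So Δx_3 = L_32 · (-150), where L_32 = adj(I−A)_32 / det(I−A) = 0.1150 / 0.3845.
Δx_3 = 0.1150 × (-150) / 0.3845 = -17.25 / 0.3845 ≈ -44.863.

Δx_3 = -44.863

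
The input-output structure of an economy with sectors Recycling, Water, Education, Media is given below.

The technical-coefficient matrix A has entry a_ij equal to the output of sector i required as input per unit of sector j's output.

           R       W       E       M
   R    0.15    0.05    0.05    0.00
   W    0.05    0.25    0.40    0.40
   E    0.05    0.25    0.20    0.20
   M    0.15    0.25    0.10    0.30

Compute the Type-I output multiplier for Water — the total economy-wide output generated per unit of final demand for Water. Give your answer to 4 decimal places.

I − A =
  [   0.85    -0.05    -0.05     0.00]
  [  -0.05     0.75    -0.40    -0.40]
  [  -0.05    -0.25     0.80    -0.20]
  [  -0.15    -0.25    -0.10     0.70]
Compute the cofactors C_ij = (−1)^(i+j)·(3×3 minor ij) of I−A; the adjugate is their transpose:
adj(I−A) = Cᵀ =
  [ 0.22500   0.03825   0.03725   0.03250]
  [ 0.10300   0.45575   0.27675   0.33950]
  [ 0.07000   0.19450   0.35650   0.21300]
  [ 0.09500   0.19875   0.15775   0.41950]
det(I−A) = Σ_j (I−A)_1j·C_1j = (0.85)(0.22500) + (-0.05)(0.10300) + (-0.05)(0.07000) + (0.00)(0.09500) = 0.1826
(I − A)⁻¹ = adj(I−A) / det(I−A) ≈
  [   1.23220     0.20947     0.20400     0.17798]
  [   0.56407     2.49589     1.51561     1.85926]
  [   0.38335     1.06517     1.95235     1.16648]
  [   0.52026     1.08844     0.86391     2.29737]
The output multiplier for sector j is the column-j sum of the Leontief inverse (I − A)⁻¹ = adj(I−A) / det(I−A).
Column W of adj(I−A): (0.03825, 0.45575, 0.19450, 0.19875); det(I−A) = 0.1826.
m_W = (0.03825 + 0.45575 + 0.19450 + 0.19875) / 0.1826 = 0.88725 / 0.1826 ≈ 4.8590.

m_W = 4.8590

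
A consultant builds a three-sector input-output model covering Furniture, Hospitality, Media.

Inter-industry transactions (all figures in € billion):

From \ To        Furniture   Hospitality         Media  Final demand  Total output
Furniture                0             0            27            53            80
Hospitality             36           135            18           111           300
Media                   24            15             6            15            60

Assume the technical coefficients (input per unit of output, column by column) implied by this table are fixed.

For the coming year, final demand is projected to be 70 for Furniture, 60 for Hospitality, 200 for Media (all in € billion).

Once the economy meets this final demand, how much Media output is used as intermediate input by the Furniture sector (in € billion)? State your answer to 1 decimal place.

z_MF = 64.0

Technical coefficients a_ij = z_ij / X_j:
  a_FF = 0/80 = 0.00, a_HF = 36/80 = 0.45, a_MF = 24/80 = 0.30
  a_FH = 0/300 = 0.00, a_HH = 135/300 = 0.45, a_MH = 15/300 = 0.05
  a_FM = 27/60 = 0.45, a_HM = 18/60 = 0.30, a_MM = 6/60 = 0.10
I − A =
  [   1.00     0.00    -0.45]
  [  -0.45     0.55    -0.30]
  [  -0.30    -0.05     0.90]
Cofactors of I−A, C_ij = (−1)^(i+j)·(minor ij) (rows/columns in the sector order above):
  C_11 = (0.55)(0.90) − (-0.30)(-0.05) = 0.4800
  C_12 = −[(-0.45)(0.90) − (-0.30)(-0.30)] = 0.4950
  C_13 = (-0.45)(-0.05) − (0.55)(-0.30) = 0.1875
  C_21 = −[(0.00)(0.90) − (-0.45)(-0.05)] = 0.0225
  C_22 = (1.00)(0.90) − (-0.45)(-0.30) = 0.7650
  C_23 = −[(1.00)(-0.05) − (0.00)(-0.30)] = 0.0500
  C_31 = (0.00)(-0.30) − (-0.45)(0.55) = 0.2475
  C_32 = −[(1.00)(-0.30) − (-0.45)(-0.45)] = 0.5025
  C_33 = (1.00)(0.55) − (0.00)(-0.45) = 0.5500
det(I−A) = Σ_j (I−A)_1j·C_1j = (1.00)(0.4800) + (0.00)(0.4950) + (-0.45)(0.1875) = 0.395625
adj(I−A) = Cᵀ =
  [ 0.4800   0.0225   0.2475]
  [ 0.4950   0.7650   0.5025]
  [ 0.1875   0.0500   0.5500]
(I − A)⁻¹ = adj(I−A) / det(I−A) ≈
  [   1.2133     0.0569     0.6256]
  [   1.2512     1.9336     1.2701]
  [   0.4739     0.1264     1.3902]
First solve x = (I − A)⁻¹ d = adj(I−A)·d / det(I−A); in particular x_F = (0.4800·70 + 0.0225·60 + 0.2475·200) / 0.395625 = 84.45 / 0.395625 ≈ 213.460.
Intermediate flow from M to F: z_MF = a_MF · x_F = 0.30 × 84.45 / 0.395625 = 25.335 / 0.395625 ≈ 64.0.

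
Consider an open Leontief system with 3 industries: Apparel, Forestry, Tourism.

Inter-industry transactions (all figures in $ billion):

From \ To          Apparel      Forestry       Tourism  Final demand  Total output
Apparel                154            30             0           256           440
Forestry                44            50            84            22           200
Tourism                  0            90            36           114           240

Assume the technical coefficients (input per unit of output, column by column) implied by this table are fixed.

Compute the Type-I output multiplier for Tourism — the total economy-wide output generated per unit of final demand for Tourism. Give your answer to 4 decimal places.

Technical coefficients a_ij = z_ij / X_j:
  a_11 = 154/440 = 0.35, a_21 = 44/440 = 0.10, a_31 = 0/440 = 0.00
  a_12 = 30/200 = 0.15, a_22 = 50/200 = 0.25, a_32 = 90/200 = 0.45
  a_13 = 0/240 = 0.00, a_23 = 84/240 = 0.35, a_33 = 36/240 = 0.15
I − A =
  [   0.65    -0.15     0.00]
  [  -0.10     0.75    -0.35]
  [   0.00    -0.45     0.85]
Cofactors of I−A, C_ij = (−1)^(i+j)·(minor ij) (rows/columns in the sector order above):
  C_11 = (0.75)(0.85) − (-0.35)(-0.45) = 0.4800
  C_12 = −[(-0.10)(0.85) − (-0.35)(0.00)] = 0.0850
  C_13 = (-0.10)(-0.45) − (0.75)(0.00) = 0.0450
  C_21 = −[(-0.15)(0.85) − (0.00)(-0.45)] = 0.1275
  C_22 = (0.65)(0.85) − (0.00)(0.00) = 0.5525
  C_23 = −[(0.65)(-0.45) − (-0.15)(0.00)] = 0.2925
  C_31 = (-0.15)(-0.35) − (0.00)(0.75) = 0.0525
  C_32 = −[(0.65)(-0.35) − (0.00)(-0.10)] = 0.2275
  C_33 = (0.65)(0.75) − (-0.15)(-0.10) = 0.4725
det(I−A) = Σ_j (I−A)_1j·C_1j = (0.65)(0.4800) + (-0.15)(0.0850) + (0.00)(0.0450) = 0.29925
adj(I−A) = Cᵀ =
  [ 0.4800   0.1275   0.0525]
  [ 0.0850   0.5525   0.2275]
  [ 0.0450   0.2925   0.4725]
(I − A)⁻¹ = adj(I−A) / det(I−A) ≈
  [   1.60401     0.42607     0.17544]
  [   0.28404     1.84628     0.76023]
  [   0.15038     0.97744     1.57895]
The output multiplier for sector j is the column-j sum of the Leontief inverse (I − A)⁻¹ = adj(I−A) / det(I−A).
Column 3 of adj(I−A): (0.0525, 0.2275, 0.4725); det(I−A) = 0.29925.
m_3 = (0.0525 + 0.2275 + 0.4725) / 0.29925 = 0.7525 / 0.29925 ≈ 2.5146.

m_3 = 2.5146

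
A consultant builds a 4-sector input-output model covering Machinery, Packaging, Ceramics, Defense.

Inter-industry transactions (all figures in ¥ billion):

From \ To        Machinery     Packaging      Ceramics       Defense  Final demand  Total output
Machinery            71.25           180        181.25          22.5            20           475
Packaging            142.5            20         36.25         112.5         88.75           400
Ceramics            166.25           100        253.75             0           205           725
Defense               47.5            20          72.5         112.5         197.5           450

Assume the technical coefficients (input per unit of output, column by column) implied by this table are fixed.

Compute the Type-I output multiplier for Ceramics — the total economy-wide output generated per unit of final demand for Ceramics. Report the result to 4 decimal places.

m_C = 4.3311

Technical coefficients a_ij = z_ij / X_j:
  a_MM = 71.25/475 = 0.15, a_PM = 142.5/475 = 0.30, a_CM = 166.25/475 = 0.35, a_DM = 47.5/475 = 0.10
  a_MP = 180/400 = 0.45, a_PP = 20/400 = 0.05, a_CP = 100/400 = 0.25, a_DP = 20/400 = 0.05
  a_MC = 181.25/725 = 0.25, a_PC = 36.25/725 = 0.05, a_CC = 253.75/725 = 0.35, a_DC = 72.5/725 = 0.10
  a_MD = 22.5/450 = 0.05, a_PD = 112.5/450 = 0.25, a_CD = 0/450 = 0.00, a_DD = 112.5/450 = 0.25
I − A =
  [   0.85    -0.45    -0.25    -0.05]
  [  -0.30     0.95    -0.05    -0.25]
  [  -0.35    -0.25     0.65     0.00]
  [  -0.10    -0.05    -0.10     0.75]
Compute the cofactors C_ij = (−1)^(i+j)·(3×3 minor ij) of I−A; the adjugate is their transpose:
adj(I−A) = Cᵀ =
  [ 0.439375   0.269125   0.208000   0.119000]
  [ 0.184375   0.343750   0.116875   0.126875]
  [ 0.307500   0.277125   0.477000   0.112875]
  [ 0.111875   0.095750   0.099125   0.316750]
det(I−A) = Σ_j (I−A)_1j·C_1j = (0.85)(0.439375) + (-0.45)(0.184375) + (-0.25)(0.307500) + (-0.05)(0.111875) = 0.20803125
(I − A)⁻¹ = adj(I−A) / det(I−A) ≈
  [   2.11206     1.29368     0.99985     0.57203]
  [   0.88629     1.65240     0.56181     0.60988]
  [   1.47814     1.33213     2.29292     0.54259]
  [   0.53778     0.46027     0.47649     1.52261]
The output multiplier for sector j is the column-j sum of the Leontief inverse (I − A)⁻¹ = adj(I−A) / det(I−A).
Column C of adj(I−A): (0.208000, 0.116875, 0.477000, 0.099125); det(I−A) = 0.20803125.
m_C = (0.208000 + 0.116875 + 0.477000 + 0.099125) / 0.20803125 = 0.901 / 0.20803125 ≈ 4.3311.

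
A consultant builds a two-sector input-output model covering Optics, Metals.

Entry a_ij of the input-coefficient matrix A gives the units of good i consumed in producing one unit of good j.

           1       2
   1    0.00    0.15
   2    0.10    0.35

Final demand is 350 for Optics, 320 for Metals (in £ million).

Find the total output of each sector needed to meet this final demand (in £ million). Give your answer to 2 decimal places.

x_1 = 433.86, x_2 = 559.06

I − A =
  [   1.00    -0.15]
  [  -0.10     0.65]
det(I−A) = (1.00)(0.65) − (-0.15)(-0.10) = 0.6350
adj(I−A) = [[0.65, 0.15], [0.10, 1.00]]
(I − A)⁻¹ = adj(I−A) / det(I−A) ≈
  [   1.0236     0.2362]
  [   0.1575     1.5748]
x = (I − A)⁻¹ d = adj(I−A)·d / det(I−A), with det(I−A) = 0.6350:
  x_1 = (0.65·350 + 0.15·320) / 0.6350 = 275.50 / 0.6350 ≈ 433.86
  x_2 = (0.10·350 + 1.00·320) / 0.6350 = 355.00 / 0.6350 ≈ 559.06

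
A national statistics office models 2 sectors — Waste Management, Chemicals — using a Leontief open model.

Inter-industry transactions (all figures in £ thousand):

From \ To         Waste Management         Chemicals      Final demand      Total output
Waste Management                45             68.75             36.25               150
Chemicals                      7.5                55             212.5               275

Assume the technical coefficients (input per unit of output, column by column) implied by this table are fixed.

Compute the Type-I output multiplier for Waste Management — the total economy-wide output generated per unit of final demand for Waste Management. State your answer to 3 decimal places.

m_W = 1.553

Technical coefficients a_ij = z_ij / X_j:
  a_WW = 45/150 = 0.30, a_CW = 7.5/150 = 0.05
  a_WC = 68.75/275 = 0.25, a_CC = 55/275 = 0.20
I − A =
  [   0.70    -0.25]
  [  -0.05     0.80]
det(I−A) = (0.70)(0.80) − (-0.25)(-0.05) = 0.5475
adj(I−A) = [[0.80, 0.25], [0.05, 0.70]]
(I − A)⁻¹ = adj(I−A) / det(I−A) ≈
  [   1.4612     0.4566]
  [   0.0913     1.2785]
The output multiplier for sector j is the column-j sum of the Leontief inverse (I − A)⁻¹ = adj(I−A) / det(I−A).
Column W of adj(I−A): (0.80, 0.05); det(I−A) = 0.5475.
m_W = (0.80 + 0.05) / 0.5475 = 0.85 / 0.5475 ≈ 1.553.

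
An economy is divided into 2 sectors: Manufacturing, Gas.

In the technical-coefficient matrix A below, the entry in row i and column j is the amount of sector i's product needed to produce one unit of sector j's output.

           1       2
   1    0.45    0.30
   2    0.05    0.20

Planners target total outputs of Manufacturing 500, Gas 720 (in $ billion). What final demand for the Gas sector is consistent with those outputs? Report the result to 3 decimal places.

I − A =
  [   0.55    -0.30]
  [  -0.05     0.80]
d = (I − A) x:
  d_1 = (+0.55)·500 + (-0.30)·720 = 59.000
  d_2 = (-0.05)·500 + (+0.80)·720 = 551.000

d_2 = 551.000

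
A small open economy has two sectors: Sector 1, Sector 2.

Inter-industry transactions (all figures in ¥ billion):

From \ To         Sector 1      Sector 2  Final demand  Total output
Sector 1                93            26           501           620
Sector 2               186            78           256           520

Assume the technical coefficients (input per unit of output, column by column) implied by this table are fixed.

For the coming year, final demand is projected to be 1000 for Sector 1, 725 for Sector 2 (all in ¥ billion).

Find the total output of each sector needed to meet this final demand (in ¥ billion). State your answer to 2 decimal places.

Technical coefficients a_ij = z_ij / X_j:
  a_11 = 93/620 = 0.15, a_21 = 186/620 = 0.30
  a_12 = 26/520 = 0.05, a_22 = 78/520 = 0.15
I − A =
  [   0.85    -0.05]
  [  -0.30     0.85]
det(I−A) = (0.85)(0.85) − (-0.05)(-0.30) = 0.7075
adj(I−A) = [[0.85, 0.05], [0.30, 0.85]]
(I − A)⁻¹ = adj(I−A) / det(I−A) ≈
  [   1.2014     0.0707]
  [   0.4240     1.2014]
x = (I − A)⁻¹ d = adj(I−A)·d / det(I−A), with det(I−A) = 0.7075:
  x_1 = (0.85·1000 + 0.05·725) / 0.7075 = 886.25 / 0.7075 ≈ 1252.65
  x_2 = (0.30·1000 + 0.85·725) / 0.7075 = 916.25 / 0.7075 ≈ 1295.05

x_1 = 1252.65, x_2 = 1295.05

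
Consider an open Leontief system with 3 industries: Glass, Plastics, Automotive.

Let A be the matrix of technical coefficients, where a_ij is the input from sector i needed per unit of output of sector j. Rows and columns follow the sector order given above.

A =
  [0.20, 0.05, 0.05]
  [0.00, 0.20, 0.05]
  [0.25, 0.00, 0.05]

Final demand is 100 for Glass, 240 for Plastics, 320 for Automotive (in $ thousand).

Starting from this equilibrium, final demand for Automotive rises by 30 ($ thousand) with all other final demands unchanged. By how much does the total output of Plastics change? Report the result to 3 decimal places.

I − A =
  [   0.80    -0.05    -0.05]
  [   0.00     0.80    -0.05]
  [  -0.25     0.00     0.95]
Cofactors of I−A, C_ij = (−1)^(i+j)·(minor ij) (rows/columns in the sector order above):
  C_11 = (0.80)(0.95) − (-0.05)(0.00) = 0.7600
  C_12 = −[(0.00)(0.95) − (-0.05)(-0.25)] = 0.0125
  C_13 = (0.00)(0.00) − (0.80)(-0.25) = 0.2000
  C_21 = −[(-0.05)(0.95) − (-0.05)(0.00)] = 0.0475
  C_22 = (0.80)(0.95) − (-0.05)(-0.25) = 0.7475
  C_23 = −[(0.80)(0.00) − (-0.05)(-0.25)] = 0.0125
  C_31 = (-0.05)(-0.05) − (-0.05)(0.80) = 0.0425
  C_32 = −[(0.80)(-0.05) − (-0.05)(0.00)] = 0.0400
  C_33 = (0.80)(0.80) − (-0.05)(0.00) = 0.6400
det(I−A) = Σ_j (I−A)_1j·C_1j = (0.80)(0.7600) + (-0.05)(0.0125) + (-0.05)(0.2000) = 0.597375
adj(I−A) = Cᵀ =
  [ 0.7600   0.0475   0.0425]
  [ 0.0125   0.7475   0.0400]
  [ 0.2000   0.0125   0.6400]
(I − A)⁻¹ = adj(I−A) / det(I−A) ≈
  [   1.2722     0.0795     0.0711]
  [   0.0209     1.2513     0.0670]
  [   0.3348     0.0209     1.0714]
Δx = (I − A)⁻¹ Δd with Δd having +30 in the Automotive component and 0 elsewhere.
So Δx_P = L_PA · (+30), where L_PA = adj(I−A)_PA / det(I−A) = 0.0400 / 0.597375.
Δx_P = 0.0400 × (+30) / 0.597375 = 1.20 / 0.597375 ≈ 2.009.

Δx_P = 2.009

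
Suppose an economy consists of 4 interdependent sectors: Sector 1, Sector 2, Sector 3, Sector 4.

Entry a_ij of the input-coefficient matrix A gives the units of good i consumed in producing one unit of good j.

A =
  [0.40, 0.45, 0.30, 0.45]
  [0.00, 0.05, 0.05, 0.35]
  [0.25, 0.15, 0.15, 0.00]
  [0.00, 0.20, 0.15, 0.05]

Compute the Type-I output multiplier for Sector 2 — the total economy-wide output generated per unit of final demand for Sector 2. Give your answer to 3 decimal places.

I − A =
  [   0.60    -0.45    -0.30    -0.45]
  [   0.00     0.95    -0.05    -0.35]
  [  -0.25    -0.15     0.85     0.00]
  [   0.00    -0.20    -0.15     0.95]
Compute the cofactors C_ij = (−1)^(i+j)·(3×3 minor ij) of I−A; the adjugate is their transpose:
adj(I−A) = Cᵀ =
  [ 0.692625   0.492750   0.363375   0.509625]
  [ 0.025000   0.396375   0.060000   0.157875]
  [ 0.208125   0.214875   0.499500   0.177750]
  [ 0.038125   0.117375   0.091500   0.403125]
det(I−A) = Σ_j (I−A)_1j·C_1j = (0.60)(0.692625) + (-0.45)(0.025000) + (-0.30)(0.208125) + (-0.45)(0.038125) = 0.32473125
(I − A)⁻¹ = adj(I−A) / det(I−A) ≈
  [   2.1329     1.5174     1.1190     1.5694]
  [   0.0770     1.2206     0.1848     0.4862]
  [   0.6409     0.6617     1.5382     0.5474]
  [   0.1174     0.3615     0.2818     1.2414]
The output multiplier for sector j is the column-j sum of the Leontief inverse (I − A)⁻¹ = adj(I−A) / det(I−A).
Column 2 of adj(I−A): (0.492750, 0.396375, 0.214875, 0.117375); det(I−A) = 0.32473125.
m_2 = (0.492750 + 0.396375 + 0.214875 + 0.117375) / 0.32473125 = 1.221375 / 0.32473125 ≈ 3.761.

m_2 = 3.761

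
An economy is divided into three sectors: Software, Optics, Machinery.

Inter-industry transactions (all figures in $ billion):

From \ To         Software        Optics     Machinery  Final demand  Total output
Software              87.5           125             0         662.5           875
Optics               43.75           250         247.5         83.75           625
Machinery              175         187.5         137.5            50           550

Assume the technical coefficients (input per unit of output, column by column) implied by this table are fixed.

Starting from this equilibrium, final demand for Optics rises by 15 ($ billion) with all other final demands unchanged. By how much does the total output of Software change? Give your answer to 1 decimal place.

Δx_1 = 8.7

Technical coefficients a_ij = z_ij / X_j:
  a_11 = 87.5/875 = 0.10, a_21 = 43.75/875 = 0.05, a_31 = 175/875 = 0.20
  a_12 = 125/625 = 0.20, a_22 = 250/625 = 0.40, a_32 = 187.5/625 = 0.30
  a_13 = 0/550 = 0.00, a_23 = 247.5/550 = 0.45, a_33 = 137.5/550 = 0.25
I − A =
  [   0.90    -0.20     0.00]
  [  -0.05     0.60    -0.45]
  [  -0.20    -0.30     0.75]
Cofactors of I−A, C_ij = (−1)^(i+j)·(minor ij) (rows/columns in the sector order above):
  C_11 = (0.60)(0.75) − (-0.45)(-0.30) = 0.3150
  C_12 = −[(-0.05)(0.75) − (-0.45)(-0.20)] = 0.1275
  C_13 = (-0.05)(-0.30) − (0.60)(-0.20) = 0.1350
  C_21 = −[(-0.20)(0.75) − (0.00)(-0.30)] = 0.1500
  C_22 = (0.90)(0.75) − (0.00)(-0.20) = 0.6750
  C_23 = −[(0.90)(-0.30) − (-0.20)(-0.20)] = 0.3100
  C_31 = (-0.20)(-0.45) − (0.00)(0.60) = 0.0900
  C_32 = −[(0.90)(-0.45) − (0.00)(-0.05)] = 0.4050
  C_33 = (0.90)(0.60) − (-0.20)(-0.05) = 0.5300
det(I−A) = Σ_j (I−A)_1j·C_1j = (0.90)(0.3150) + (-0.20)(0.1275) + (0.00)(0.1350) = 0.2580
adj(I−A) = Cᵀ =
  [ 0.3150   0.1500   0.0900]
  [ 0.1275   0.6750   0.4050]
  [ 0.1350   0.3100   0.5300]
(I − A)⁻¹ = adj(I−A) / det(I−A) ≈
  [   1.2209     0.5814     0.3488]
  [   0.4942     2.6163     1.5698]
  [   0.5233     1.2016     2.0543]
Δx = (I − A)⁻¹ Δd with Δd having +15 in the Optics component and 0 elsewhere.
So Δx_1 = L_12 · (+15), where L_12 = adj(I−A)_12 / det(I−A) = 0.1500 / 0.2580.
Δx_1 = 0.1500 × (+15) / 0.2580 = 2.25 / 0.2580 ≈ 8.7.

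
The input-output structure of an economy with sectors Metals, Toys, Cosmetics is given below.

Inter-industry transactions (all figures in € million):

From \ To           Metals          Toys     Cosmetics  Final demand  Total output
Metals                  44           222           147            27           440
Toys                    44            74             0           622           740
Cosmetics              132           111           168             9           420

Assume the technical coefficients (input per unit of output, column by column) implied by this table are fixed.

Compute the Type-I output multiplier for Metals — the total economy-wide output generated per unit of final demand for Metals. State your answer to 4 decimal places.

Technical coefficients a_ij = z_ij / X_j:
  a_MM = 44/440 = 0.10, a_TM = 44/440 = 0.10, a_CM = 132/440 = 0.30
  a_MT = 222/740 = 0.30, a_TT = 74/740 = 0.10, a_CT = 111/740 = 0.15
  a_MC = 147/420 = 0.35, a_TC = 0/420 = 0.00, a_CC = 168/420 = 0.40
I − A =
  [   0.90    -0.30    -0.35]
  [  -0.10     0.90     0.00]
  [  -0.30    -0.15     0.60]
Cofactors of I−A, C_ij = (−1)^(i+j)·(minor ij) (rows/columns in the sector order above):
  C_11 = (0.90)(0.60) − (0.00)(-0.15) = 0.5400
  C_12 = −[(-0.10)(0.60) − (0.00)(-0.30)] = 0.0600
  C_13 = (-0.10)(-0.15) − (0.90)(-0.30) = 0.2850
  C_21 = −[(-0.30)(0.60) − (-0.35)(-0.15)] = 0.2325
  C_22 = (0.90)(0.60) − (-0.35)(-0.30) = 0.4350
  C_23 = −[(0.90)(-0.15) − (-0.30)(-0.30)] = 0.2250
  C_31 = (-0.30)(0.00) − (-0.35)(0.90) = 0.3150
  C_32 = −[(0.90)(0.00) − (-0.35)(-0.10)] = 0.0350
  C_33 = (0.90)(0.90) − (-0.30)(-0.10) = 0.7800
det(I−A) = Σ_j (I−A)_1j·C_1j = (0.90)(0.5400) + (-0.30)(0.0600) + (-0.35)(0.2850) = 0.36825
adj(I−A) = Cᵀ =
  [ 0.5400   0.2325   0.3150]
  [ 0.0600   0.4350   0.0350]
  [ 0.2850   0.2250   0.7800]
(I − A)⁻¹ = adj(I−A) / det(I−A) ≈
  [   1.46640     0.63136     0.85540]
  [   0.16293     1.18126     0.09504]
  [   0.77393     0.61100     2.11813]
The output multiplier for sector j is the column-j sum of the Leontief inverse (I − A)⁻¹ = adj(I−A) / det(I−A).
Column M of adj(I−A): (0.5400, 0.0600, 0.2850); det(I−A) = 0.36825.
m_M = (0.5400 + 0.0600 + 0.2850) / 0.36825 = 0.885 / 0.36825 ≈ 2.4033.

m_M = 2.4033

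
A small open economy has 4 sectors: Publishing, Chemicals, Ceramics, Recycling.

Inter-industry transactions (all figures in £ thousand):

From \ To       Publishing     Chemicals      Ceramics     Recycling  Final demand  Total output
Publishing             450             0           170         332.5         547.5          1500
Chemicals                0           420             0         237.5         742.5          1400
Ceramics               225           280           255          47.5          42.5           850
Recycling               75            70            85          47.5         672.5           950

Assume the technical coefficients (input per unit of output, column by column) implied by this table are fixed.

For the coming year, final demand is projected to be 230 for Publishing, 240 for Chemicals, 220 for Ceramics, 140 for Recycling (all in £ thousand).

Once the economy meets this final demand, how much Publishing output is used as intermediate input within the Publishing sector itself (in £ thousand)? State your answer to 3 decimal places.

z_11 = 189.378

Technical coefficients a_ij = z_ij / X_j:
  a_11 = 450/1500 = 0.30, a_21 = 0/1500 = 0.00, a_31 = 225/1500 = 0.15, a_41 = 75/1500 = 0.05
  a_12 = 0/1400 = 0.00, a_22 = 420/1400 = 0.30, a_32 = 280/1400 = 0.20, a_42 = 70/1400 = 0.05
  a_13 = 170/850 = 0.20, a_23 = 0/850 = 0.00, a_33 = 255/850 = 0.30, a_43 = 85/850 = 0.10
  a_14 = 332.5/950 = 0.35, a_24 = 237.5/950 = 0.25, a_34 = 47.5/950 = 0.05, a_44 = 47.5/950 = 0.05
I − A =
  [   0.70     0.00    -0.20    -0.35]
  [   0.00     0.70     0.00    -0.25]
  [  -0.15    -0.20     0.70    -0.05]
  [  -0.05    -0.05    -0.10     0.95]
Compute the cofactors C_ij = (−1)^(i+j)·(3×3 minor ij) of I−A; the adjugate is their transpose:
adj(I−A) = Cᵀ =
  [ 0.448250   0.057750   0.155000   0.188500]
  [ 0.012500   0.415500   0.020000   0.115000]
  [ 0.102125   0.133875   0.444500   0.096250]
  [ 0.035000   0.039000   0.056000   0.322000]
det(I−A) = Σ_j (I−A)_1j·C_1j = (0.70)(0.448250) + (0.00)(0.012500) + (-0.20)(0.102125) + (-0.35)(0.035000) = 0.2811
(I − A)⁻¹ = adj(I−A) / det(I−A) ≈
  [   1.5946     0.2054     0.5514     0.6706]
  [   0.0445     1.4781     0.0711     0.4091]
  [   0.3633     0.4763     1.5813     0.3424]
  [   0.1245     0.1387     0.1992     1.1455]
First solve x = (I − A)⁻¹ d = adj(I−A)·d / det(I−A); in particular x_1 = (0.448250·230 + 0.057750·240 + 0.155000·220 + 0.188500·140) / 0.2811 = 177.4475 / 0.2811 ≈ 631.26112.
Intermediate flow from 1 to 1: z_11 = a_11 · x_1 = 0.30 × 177.4475 / 0.2811 = 53.23425 / 0.2811 ≈ 189.378.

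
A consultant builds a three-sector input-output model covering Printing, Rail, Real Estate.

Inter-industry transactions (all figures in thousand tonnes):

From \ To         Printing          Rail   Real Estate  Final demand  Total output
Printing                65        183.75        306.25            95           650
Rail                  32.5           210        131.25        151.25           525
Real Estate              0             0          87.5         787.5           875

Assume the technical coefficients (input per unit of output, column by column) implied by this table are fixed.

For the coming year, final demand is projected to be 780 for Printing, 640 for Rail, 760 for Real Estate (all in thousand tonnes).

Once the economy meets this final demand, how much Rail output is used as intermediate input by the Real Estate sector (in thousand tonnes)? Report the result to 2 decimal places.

z_23 = 126.67

Technical coefficients a_ij = z_ij / X_j:
  a_11 = 65/650 = 0.10, a_21 = 32.5/650 = 0.05, a_31 = 0/650 = 0.00
  a_12 = 183.75/525 = 0.35, a_22 = 210/525 = 0.40, a_32 = 0/525 = 0.00
  a_13 = 306.25/875 = 0.35, a_23 = 131.25/875 = 0.15, a_33 = 87.5/875 = 0.10
I − A =
  [   0.90    -0.35    -0.35]
  [  -0.05     0.60    -0.15]
  [   0.00     0.00     0.90]
Cofactors of I−A, C_ij = (−1)^(i+j)·(minor ij) (rows/columns in the sector order above):
  C_11 = (0.60)(0.90) − (-0.15)(0.00) = 0.5400
  C_12 = −[(-0.05)(0.90) − (-0.15)(0.00)] = 0.0450
  C_13 = (-0.05)(0.00) − (0.60)(0.00) = 0.0000
  C_21 = −[(-0.35)(0.90) − (-0.35)(0.00)] = 0.3150
  C_22 = (0.90)(0.90) − (-0.35)(0.00) = 0.8100
  C_23 = −[(0.90)(0.00) − (-0.35)(0.00)] = 0.0000
  C_31 = (-0.35)(-0.15) − (-0.35)(0.60) = 0.2625
  C_32 = −[(0.90)(-0.15) − (-0.35)(-0.05)] = 0.1525
  C_33 = (0.90)(0.60) − (-0.35)(-0.05) = 0.5225
det(I−A) = Σ_j (I−A)_1j·C_1j = (0.90)(0.5400) + (-0.35)(0.0450) + (-0.35)(0.0000) = 0.47025
adj(I−A) = Cᵀ =
  [ 0.5400   0.3150   0.2625]
  [ 0.0450   0.8100   0.1525]
  [ 0.0000   0.0000   0.5225]
(I − A)⁻¹ = adj(I−A) / det(I−A) ≈
  [   1.1483     0.6699     0.5582]
  [   0.0957     1.7225     0.3243]
  [   0.0000     0.0000     1.1111]
First solve x = (I − A)⁻¹ d = adj(I−A)·d / det(I−A); in particular x_3 = (0.0000·780 + 0.0000·640 + 0.5225·760) / 0.47025 = 397.10 / 0.47025 ≈ 844.4444.
Intermediate flow from 2 to 3: z_23 = a_23 · x_3 = 0.15 × 397.10 / 0.47025 = 59.565 / 0.47025 ≈ 126.67.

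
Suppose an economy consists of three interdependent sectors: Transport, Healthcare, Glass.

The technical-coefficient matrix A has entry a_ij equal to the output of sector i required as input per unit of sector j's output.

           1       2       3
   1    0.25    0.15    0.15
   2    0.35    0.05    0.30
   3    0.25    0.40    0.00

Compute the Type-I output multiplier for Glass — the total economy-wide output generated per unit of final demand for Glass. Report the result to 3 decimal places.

I − A =
  [   0.75    -0.15    -0.15]
  [  -0.35     0.95    -0.30]
  [  -0.25    -0.40     1.00]
Cofactors of I−A, C_ij = (−1)^(i+j)·(minor ij) (rows/columns in the sector order above):
  C_11 = (0.95)(1.00) − (-0.30)(-0.40) = 0.8300
  C_12 = −[(-0.35)(1.00) − (-0.30)(-0.25)] = 0.4250
  C_13 = (-0.35)(-0.40) − (0.95)(-0.25) = 0.3775
  C_21 = −[(-0.15)(1.00) − (-0.15)(-0.40)] = 0.2100
  C_22 = (0.75)(1.00) − (-0.15)(-0.25) = 0.7125
  C_23 = −[(0.75)(-0.40) − (-0.15)(-0.25)] = 0.3375
  C_31 = (-0.15)(-0.30) − (-0.15)(0.95) = 0.1875
  C_32 = −[(0.75)(-0.30) − (-0.15)(-0.35)] = 0.2775
  C_33 = (0.75)(0.95) − (-0.15)(-0.35) = 0.6600
det(I−A) = Σ_j (I−A)_1j·C_1j = (0.75)(0.8300) + (-0.15)(0.4250) + (-0.15)(0.3775) = 0.502125
adj(I−A) = Cᵀ =
  [ 0.8300   0.2100   0.1875]
  [ 0.4250   0.7125   0.2775]
  [ 0.3775   0.3375   0.6600]
(I − A)⁻¹ = adj(I−A) / det(I−A) ≈
  [   1.6530     0.4182     0.3734]
  [   0.8464     1.4190     0.5527]
  [   0.7518     0.6721     1.3144]
The output multiplier for sector j is the column-j sum of the Leontief inverse (I − A)⁻¹ = adj(I−A) / det(I−A).
Column 3 of adj(I−A): (0.1875, 0.2775, 0.6600); det(I−A) = 0.502125.
m_3 = (0.1875 + 0.2775 + 0.6600) / 0.502125 = 1.125 / 0.502125 ≈ 2.240.

m_3 = 2.240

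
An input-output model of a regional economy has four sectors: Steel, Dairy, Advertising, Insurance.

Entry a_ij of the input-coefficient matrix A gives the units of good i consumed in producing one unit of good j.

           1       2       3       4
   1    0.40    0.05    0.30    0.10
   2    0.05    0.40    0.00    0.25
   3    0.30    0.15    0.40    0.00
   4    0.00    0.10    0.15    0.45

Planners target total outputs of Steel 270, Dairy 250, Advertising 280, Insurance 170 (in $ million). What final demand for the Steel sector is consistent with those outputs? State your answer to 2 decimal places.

d_1 = 48.50

I − A =
  [   0.60    -0.05    -0.30    -0.10]
  [  -0.05     0.60     0.00    -0.25]
  [  -0.30    -0.15     0.60     0.00]
  [   0.00    -0.10    -0.15     0.55]
d = (I − A) x:
  d_1 = (+0.60)·270 + (-0.05)·250 + (-0.30)·280 + (-0.10)·170 = 48.50
  d_2 = (-0.05)·270 + (+0.60)·250 + (+0.00)·280 + (-0.25)·170 = 94.00
  d_3 = (-0.30)·270 + (-0.15)·250 + (+0.60)·280 + (+0.00)·170 = 49.50
  d_4 = (+0.00)·270 + (-0.10)·250 + (-0.15)·280 + (+0.55)·170 = 26.50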